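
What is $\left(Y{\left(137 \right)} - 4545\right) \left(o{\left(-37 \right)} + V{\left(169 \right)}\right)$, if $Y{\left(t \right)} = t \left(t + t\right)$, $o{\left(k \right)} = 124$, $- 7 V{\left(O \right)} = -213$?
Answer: $\frac{35665433}{7} \approx 5.0951 \cdot 10^{6}$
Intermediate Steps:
$V{\left(O \right)} = \frac{213}{7}$ ($V{\left(O \right)} = \left(- \frac{1}{7}\right) \left(-213\right) = \frac{213}{7}$)
$Y{\left(t \right)} = 2 t^{2}$ ($Y{\left(t \right)} = t 2 t = 2 t^{2}$)
$\left(Y{\left(137 \right)} - 4545\right) \left(o{\left(-37 \right)} + V{\left(169 \right)}\right) = \left(2 \cdot 137^{2} - 4545\right) \left(124 + \frac{213}{7}\right) = \left(2 \cdot 18769 - 4545\right) \frac{1081}{7} = \left(37538 - 4545\right) \frac{1081}{7} = 32993 \cdot \frac{1081}{7} = \frac{35665433}{7}$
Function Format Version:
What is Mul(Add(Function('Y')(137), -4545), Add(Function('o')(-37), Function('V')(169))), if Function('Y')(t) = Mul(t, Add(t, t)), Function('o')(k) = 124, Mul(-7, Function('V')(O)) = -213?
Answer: Rational(35665433, 7) ≈ 5.0951e+6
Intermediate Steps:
Function('V')(O) = Rational(213, 7) (Function('V')(O) = Mul(Rational(-1, 7), -213) = Rational(213, 7))
Function('Y')(t) = Mul(2, Pow(t, 2)) (Function('Y')(t) = Mul(t, Mul(2, t)) = Mul(2, Pow(t, 2)))
Mul(Add(Function('Y')(137), -4545), Add(Function('o')(-37), Function('V')(169))) = Mul(Add(Mul(2, Pow(137, 2)), -4545), Add(124, Rational(213, 7))) = Mul(Add(Mul(2, 18769), -4545), Rational(1081, 7)) = Mul(Add(37538, -4545), Rational(1081, 7)) = Mul(32993, Rational(1081, 7)) = Rational(35665433, 7)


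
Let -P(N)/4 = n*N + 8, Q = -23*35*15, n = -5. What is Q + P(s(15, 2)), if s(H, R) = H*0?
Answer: -12107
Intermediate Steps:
s(H, R) = 0
Q = -12075 (Q = -805*15 = -12075)
P(N) = -32 + 20*N (P(N) = -4*(-5*N + 8) = -4*(8 - 5*N) = -32 + 20*N)
Q + P(s(15, 2)) = -12075 + (-32 + 20*0) = -12075 + (-32 + 0) = -12075 - 32 = -12107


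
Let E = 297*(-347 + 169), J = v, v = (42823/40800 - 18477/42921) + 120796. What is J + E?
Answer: 777506693911/11445600 ≈ 67931.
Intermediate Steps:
v = 1382589783511/11445600 (v = (42823*(1/40800) - 18477*1/42921) + 120796 = (2519/2400 - 2053/4769) + 120796 = 7085911/11445600 + 120796 = 1382589783511/11445600 ≈ 1.2080e+5)
J = 1382589783511/11445600 ≈ 1.2080e+5
E = -52866 (E = 297*(-178) = -52866)
J + E = 1382589783511/11445600 - 52866 = 777506693911/11445600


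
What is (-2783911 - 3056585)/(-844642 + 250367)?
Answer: 5840496/594275 ≈ 9.8279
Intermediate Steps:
(-2783911 - 3056585)/(-844642 + 250367) = -5840496/(-594275) = -5840496*(-1/594275) = 5840496/594275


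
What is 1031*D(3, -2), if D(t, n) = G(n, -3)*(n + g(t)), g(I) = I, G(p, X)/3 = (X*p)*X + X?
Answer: -64953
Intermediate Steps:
G(p, X) = 3*X + 3*p*X² (G(p, X) = 3*((X*p)*X + X) = 3*(p*X² + X) = 3*(X + p*X²) = 3*X + 3*p*X²)
D(t, n) = (-9 + 27*n)*(n + t) (D(t, n) = (3*(-3)*(1 - 3*n))*(n + t) = (-9 + 27*n)*(n + t))
1031*D(3, -2) = 1031*(9*(-1 + 3*(-2))*(-2 + 3)) = 1031*(9*(-1 - 6)*1) = 1031*(9*(-7)*1) = 1031*(-63) = -64953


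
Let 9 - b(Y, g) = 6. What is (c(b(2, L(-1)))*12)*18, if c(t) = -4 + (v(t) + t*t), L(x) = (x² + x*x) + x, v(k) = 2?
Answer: 1512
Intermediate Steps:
L(x) = x + 2*x² (L(x) = (x² + x²) + x = 2*x² + x = x + 2*x²)
b(Y, g) = 3 (b(Y, g) = 9 - 1*6 = 9 - 6 = 3)
c(t) = -2 + t² (c(t) = -4 + (2 + t*t) = -4 + (2 + t²) = -2 + t²)
(c(b(2, L(-1)))*12)*18 = ((-2 + 3²)*12)*18 = ((-2 + 9)*12)*18 = (7*12)*18 = 84*18 = 1512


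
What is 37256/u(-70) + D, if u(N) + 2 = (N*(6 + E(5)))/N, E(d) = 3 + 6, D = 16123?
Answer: 246855/13 ≈ 18989.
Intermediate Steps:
E(d) = 9
u(N) = 13 (u(N) = -2 + (N*(6 + 9))/N = -2 + (N*15)/N = -2 + (15*N)/N = -2 + 15 = 13)
37256/u(-70) + D = 37256/13 + 16123 = 246855/13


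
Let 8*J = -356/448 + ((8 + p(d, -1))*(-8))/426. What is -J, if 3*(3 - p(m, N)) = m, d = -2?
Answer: 72551/572544 ≈ 0.12672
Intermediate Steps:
p(m, N) = 3 - m/3
J = -72551/572544 (J = (-356/448 + ((8 + (3 - 1/3*(-2)))*(-8))/426)/8 = (-356*1/448 + ((8 + (3 + 2/3))*(-8))*(1/426))/8 = (-89/112 + ((8 + 11/3)*(-8))*(1/426))/8 = (-89/112 + ((35/3)*(-8))*(1/426))/8 = (-89/112 - 280/3*1/426)/8 = (-89/112 - 140/639)/8 = (1/8)*(-72551/71568) = -72551/572544 ≈ -0.12672)
-J = -1*(-72551/572544) = 72551/572544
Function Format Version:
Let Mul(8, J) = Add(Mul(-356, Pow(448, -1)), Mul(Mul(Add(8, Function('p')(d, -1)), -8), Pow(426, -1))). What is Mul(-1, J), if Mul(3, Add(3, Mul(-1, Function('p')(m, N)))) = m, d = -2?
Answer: Rational(72551, 572544) ≈ 0.12672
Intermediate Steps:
Function('p')(m, N) = Add(3, Mul(Rational(-1, 3), m))
J = Rational(-72551, 572544) (J = Mul(Rational(1, 8), Add(Mul(-356, Pow(448, -1)), Mul(Mul(Add(8, Add(3, Mul(Rational(-1, 3), -2))), -8), Pow(426, -1)))) = Mul(Rational(1, 8), Add(Mul(-356, Rational(1, 448)), Mul(Mul(Add(8, Add(3, Rational(2, 3))), -8), Rational(1, 426)))) = Mul(Rational(1, 8), Add(Rational(-89, 112), Mul(Mul(Add(8, Rational(11, 3)), -8), Rational(1, 426)))) = Mul(Rational(1, 8), Add(Rational(-89, 112), Mul(Mul(Rational(35, 3), -8), Rational(1, 426)))) = Mul(Rational(1, 8), Add(Rational(-89, 112), Mul(Rational(-280, 3), Rational(1, 426)))) = Mul(Rational(1, 8), Add(Rational(-89, 112), Rational(-140, 639))) = Mul(Rational(1, 8), Rational(-72551, 71568)) = Rational(-72551, 572544) ≈ -0.12672)
Mul(-1, J) = Mul(-1, Rational(-72551, 572544)) = Rational(72551, 572544)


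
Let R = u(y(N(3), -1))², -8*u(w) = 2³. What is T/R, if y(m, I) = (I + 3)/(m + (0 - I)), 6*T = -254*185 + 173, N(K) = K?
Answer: -46817/6 ≈ -7802.8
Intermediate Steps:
T = -46817/6 (T = (-254*185 + 173)/6 = (-46990 + 173)/6 = (⅙)*(-46817) = -46817/6 ≈ -7802.8)
y(m, I) = (3 + I)/(m - I)
u(w) = -1 (u(w) = -⅛*2³ = -⅛*8 = -1)
R = 1 (R = (-1)² = 1)
T/R = -46817/6/1 = -46817/6*1 = -46817/6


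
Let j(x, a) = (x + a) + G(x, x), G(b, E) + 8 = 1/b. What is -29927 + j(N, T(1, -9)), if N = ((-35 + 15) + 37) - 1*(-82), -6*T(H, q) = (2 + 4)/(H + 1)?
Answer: -5907625/198 ≈ -29837.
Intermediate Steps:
T(H, q) = -1/(1 + H) (T(H, q) = -(2 + 4)/(6*(H + 1)) = -1/(1 + H))
G(b, E) = -8 + 1/b
N = 99 (N = (-20 + 37) + 82 = 17 + 82 = 99)
j(x, a) = -8 + a + x + 1/x (j(x, a) = (x + a) + (-8 + 1/x) = (a + x) + (-8 + 1/x) = -8 + a + x + 1/x)
-29927 + j(N, T(1, -9)) = -29927 + (-8 - 1/(1 + 1) + 99 + 1/99) = -29927 + (-8 - 1/2 + 99 + 1/99) = -29927 + 17921/198 = -5907625/198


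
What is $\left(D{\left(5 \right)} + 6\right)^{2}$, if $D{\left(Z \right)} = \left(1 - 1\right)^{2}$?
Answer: $36$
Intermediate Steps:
$D{\left(Z \right)} = 0$ ($D{\left(Z \right)} = 0^{2} = 0$)
$\left(D{\left(5 \right)} + 6\right)^{2} = \left(0 + 6\right)^{2} = 6^{2} = 36$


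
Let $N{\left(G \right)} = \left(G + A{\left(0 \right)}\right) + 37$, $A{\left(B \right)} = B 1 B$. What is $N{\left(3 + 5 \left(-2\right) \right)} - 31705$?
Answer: $-31675$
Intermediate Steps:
$A{\left(B \right)} = B^{2}$ ($A{\left(B \right)} = B B = B^{2}$)
$N{\left(G \right)} = 37 + G$ ($N{\left(G \right)} = \left(G + 0^{2}\right) + 37 = \left(G + 0\right) + 37 = G + 37 = 37 + G$)
$N{\left(3 + 5 \left(-2\right) \right)} - 31705 = \left(37 + \left(3 + 5 \left(-2\right)\right)\right) - 31705 = \left(37 + \left(3 - 10\right)\right) - 31705 = \left(37 - 7\right) - 31705 = 30 - 31705 = -31675$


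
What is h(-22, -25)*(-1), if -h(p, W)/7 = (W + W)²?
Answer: 17500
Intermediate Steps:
h(p, W) = -28*W² (h(p, W) = -7*(W + W)² = -7*4*W² = -28*W²)
h(-22, -25)*(-1) = -28*(-25)²*(-1) = -28*625*(-1) = -17500*(-1) = 17500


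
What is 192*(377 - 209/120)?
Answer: 360248/5 ≈ 72050.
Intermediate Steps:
192*(377 - 209/120) = 192*(45031/120) = 360248/5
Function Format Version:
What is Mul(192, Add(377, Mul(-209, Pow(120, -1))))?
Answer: Rational(360248, 5) ≈ 72050.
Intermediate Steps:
Mul(192, Add(377, Mul(-209, Pow(120, -1)))) = Mul(192, Add(377, Mul(-209, Rational(1, 120)))) = Mul(192, Add(377, Rational(-209, 120))) = Mul(192, Rational(45031, 120)) = Rational(360248, 5)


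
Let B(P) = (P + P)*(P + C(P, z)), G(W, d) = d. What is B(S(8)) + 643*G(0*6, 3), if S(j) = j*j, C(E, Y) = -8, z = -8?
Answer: 9097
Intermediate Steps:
S(j) = j²
B(P) = 2*P*(-8 + P) (B(P) = (P + P)*(P - 8) = (2*P)*(-8 + P) = 2*P*(-8 + P))
B(S(8)) + 643*G(0*6, 3) = 2*8²*(-8 + 8²) + 643*3 = 2*64*(-8 + 64) + 1929 = 2*64*56 + 1929 = 7168 + 1929 = 9097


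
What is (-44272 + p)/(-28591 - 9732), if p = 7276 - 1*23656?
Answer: 60652/38323 ≈ 1.5827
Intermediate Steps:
p = -16380 (p = 7276 - 23656 = -16380)
(-44272 + p)/(-28591 - 9732) = (-44272 - 16380)/(-28591 - 9732) = -60652/(-38323) = -60652*(-1/38323) = 60652/38323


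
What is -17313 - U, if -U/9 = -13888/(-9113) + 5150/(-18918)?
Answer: -165711910202/9577763 ≈ -17302.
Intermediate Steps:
U = -107900617/9577763 (U = -9*(-13888/(-9113) + 5150/(-18918)) = -9*(-13888*(-1/9113) + 5150*(-1/18918)) = -9*(13888/9113 - 2575/9459) = -9*107900617/86199867 = -107900617/9577763 ≈ -11.266)
-17313 - U = -17313 - 1*(-107900617/9577763) = -17313 + 107900617/9577763 = -165711910202/9577763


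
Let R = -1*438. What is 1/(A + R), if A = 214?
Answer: -1/224 ≈ -0.0044643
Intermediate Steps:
R = -438
1/(A + R) = 1/(214 - 438) = 1/(-224) = -1/224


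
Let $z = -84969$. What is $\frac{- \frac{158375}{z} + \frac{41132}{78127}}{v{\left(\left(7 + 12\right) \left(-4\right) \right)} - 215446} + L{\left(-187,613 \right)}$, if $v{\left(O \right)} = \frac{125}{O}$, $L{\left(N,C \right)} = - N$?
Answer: $\frac{2903758800382237699}{15528122848485189} \approx 187.0$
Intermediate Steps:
$\frac{- \frac{158375}{z} + \frac{41132}{78127}}{v{\left(\left(7 + 12\right) \left(-4\right) \right)} - 215446} + L{\left(-187,613 \right)} = \frac{- \frac{158375}{-84969} + \frac{41132}{78127}}{\frac{125}{\left(7 + 12\right) \left(-4\right)} - 215446} - -187 = \frac{\left(-158375\right) \left(- \frac{1}{84969}\right) + 41132 \cdot \frac{1}{78127}}{\frac{125}{19 \left(-4\right)} - 215446} + 187 = \frac{\frac{158375}{84969} + \frac{5876}{11161}}{\frac{125}{-76} - 215446} + 187 = \frac{2266901219}{948339009 \left(125 \left(- \frac{1}{76}\right) - 215446\right)} + 187 = \frac{2266901219}{948339009 \left(- \frac{125}{76} - 215446\right)} + 187 = \frac{2266901219}{948339009 \left(- \frac{16374021}{76}\right)} + 187 = \frac{2266901219}{948339009} \left(- \frac{76}{16374021}\right) + 187 = - \frac{172284492644}{15528122848485189} + 187 = \frac{2903758800382237699}{15528122848485189}$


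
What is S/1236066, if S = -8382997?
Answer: -8382997/1236066 ≈ -6.7820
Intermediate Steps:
S/1236066 = -8382997/1236066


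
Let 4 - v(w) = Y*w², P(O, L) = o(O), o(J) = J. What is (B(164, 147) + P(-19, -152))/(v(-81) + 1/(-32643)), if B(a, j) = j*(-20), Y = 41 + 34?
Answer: 96590637/16062673654 ≈ 0.0060134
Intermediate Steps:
Y = 75
P(O, L) = O
B(a, j) = -20*j
v(w) = 4 - 75*w²
(B(164, 147) + P(-19, -152))/(v(-81) + 1/(-32643)) = (-20*147 - 19)/((4 - 75*(-81)²) + 1/(-32643)) = (-2940 - 19)/((4 - 75*6561) - 1/32643) = -2959/((4 - 492075) - 1/32643) = -2959/(-492071 - 1/32643) = -2959/(-16062673654/32643) = -2959*(-32643/16062673654) = 96590637/16062673654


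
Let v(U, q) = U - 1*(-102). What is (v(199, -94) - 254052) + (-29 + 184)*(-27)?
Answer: -257936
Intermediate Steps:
v(U, q) = 102 + U (v(U, q) = U + 102 = 102 + U)
(v(199, -94) - 254052) + (-29 + 184)*(-27) = ((102 + 199) - 254052) + (-29 + 184)*(-27) = (301 - 254052) + 155*(-27) = -253751 - 4185 = -257936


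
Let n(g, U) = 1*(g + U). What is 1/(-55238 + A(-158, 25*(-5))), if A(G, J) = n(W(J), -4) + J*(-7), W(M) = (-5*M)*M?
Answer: -1/132492 ≈ -7.5476e-6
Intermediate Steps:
W(M) = -5*M**2
n(g, U) = U + g (n(g, U) = 1*(U + g) = U + g)
A(G, J) = -4 - 7*J - 5*J**2 (A(G, J) = (-4 - 5*J**2) + J*(-7) = (-4 - 5*J**2) - 7*J = -4 - 7*J - 5*J**2)
1/(-55238 + A(-158, 25*(-5))) = 1/(-55238 + (-4 - 175*(-5) - 5*(25*(-5))**2)) = 1/(-55238 + (-4 - 7*(-125) - 5*(-125)**2)) = 1/(-55238 + (-4 + 875 - 5*15625)) = 1/(-55238 + (-4 + 875 - 78125)) = 1/(-55238 - 77254) = 1/(-132492) = -1/132492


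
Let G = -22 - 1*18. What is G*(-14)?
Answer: 560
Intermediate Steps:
G = -40 (G = -22 - 18 = -40)
G*(-14) = -40*(-14) = 560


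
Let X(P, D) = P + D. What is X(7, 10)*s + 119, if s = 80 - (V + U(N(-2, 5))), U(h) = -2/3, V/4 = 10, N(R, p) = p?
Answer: 2431/3 ≈ 810.33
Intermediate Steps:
V = 40 (V = 4*10 = 40)
U(h) = -⅔ (U(h) = -2*⅓ = -⅔)
X(P, D) = D + P
s = 122/3 (s = 80 - (40 - ⅔) = 80 - 1*118/3 = 80 - 118/3 = 122/3 ≈ 40.667)
X(7, 10)*s + 119 = (10 + 7)*(122/3) + 119 = 17*(122/3) + 119 = 2074/3 + 119 = 2431/3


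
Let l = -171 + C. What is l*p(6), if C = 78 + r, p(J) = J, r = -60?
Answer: -918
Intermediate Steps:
C = 18 (C = 78 - 60 = 18)
l = -153 (l = -171 + 18 = -153)
l*p(6) = -153*6 = -918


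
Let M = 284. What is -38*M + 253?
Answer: -10539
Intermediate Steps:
-38*M + 253 = -38*284 + 253 = -10792 + 253 = -10539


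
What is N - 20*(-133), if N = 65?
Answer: 2725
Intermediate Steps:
N - 20*(-133) = 65 - 20*(-133) = 65 + 2660 = 2725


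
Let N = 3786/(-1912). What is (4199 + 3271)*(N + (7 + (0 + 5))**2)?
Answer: 507104685/478 ≈ 1.0609e+6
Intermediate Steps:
N = -1893/956 (N = 3786*(-1/1912) = -1893/956 ≈ -1.9801)
(4199 + 3271)*(N + (7 + (0 + 5))**2) = (4199 + 3271)*(-1893/956 + (7 + (0 + 5))**2) = 7470*(-1893/956 + (7 + 5)**2) = 7470*(-1893/956 + 12**2) = 7470*(-1893/956 + 144) = 7470*(135771/956) = 507104685/478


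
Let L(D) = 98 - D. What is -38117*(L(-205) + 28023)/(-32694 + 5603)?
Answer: 1079702142/27091 ≈ 39855.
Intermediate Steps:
-38117*(L(-205) + 28023)/(-32694 + 5603) = -38117*((98 - 1*(-205)) + 28023)/(-32694 + 5603) = -38117/((-27091/((98 + 205) + 28023))) = -38117/((-27091/(303 + 28023))) = -38117/((-27091/28326)) = -38117/((-27091*1/28326)) = -38117/(-27091/28326) = -38117*(-28326/27091) = 1079702142/27091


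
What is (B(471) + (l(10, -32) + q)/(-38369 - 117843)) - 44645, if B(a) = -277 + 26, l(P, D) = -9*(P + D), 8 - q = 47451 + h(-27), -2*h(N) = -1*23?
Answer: -14026493391/312424 ≈ -44896.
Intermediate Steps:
h(N) = 23/2 (h(N) = -(-1)*23/2 = -½*(-23) = 23/2)
q = -94909/2 (q = 8 - (47451 + 23/2) = 8 - 1*94925/2 = 8 - 94925/2 = -94909/2 ≈ -47455.)
l(P, D) = -9*D - 9*P (l(P, D) = -9*(D + P) = -9*D - 9*P)
B(a) = -251
(B(471) + (l(10, -32) + q)/(-38369 - 117843)) - 44645 = (-251 + ((-9*(-32) - 9*10) - 94909/2)/(-38369 - 117843)) - 44645 = (-251 + ((288 - 90) - 94909/2)/(-156212)) - 44645 = (-251 + (198 - 94909/2)*(-1/156212)) - 44645 = (-251 - 94513/2*(-1/156212)) - 44645 = (-251 + 94513/312424) - 44645 = -78323911/312424 - 44645 = -14026493391/312424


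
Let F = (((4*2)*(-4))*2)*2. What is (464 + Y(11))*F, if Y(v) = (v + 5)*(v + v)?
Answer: -104448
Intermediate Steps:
Y(v) = 2*v*(5 + v) (Y(v) = (5 + v)*(2*v) = 2*v*(5 + v))
F = -128 (F = ((8*(-4))*2)*2 = -32*2*2 = -64*2 = -128)
(464 + Y(11))*F = (464 + 2*11*(5 + 11))*(-128) = (464 + 2*11*16)*(-128) = (464 + 352)*(-128) = 816*(-128) = -104448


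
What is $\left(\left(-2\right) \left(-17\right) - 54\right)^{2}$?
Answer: $400$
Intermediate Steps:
$\left(\left(-2\right) \left(-17\right) - 54\right)^{2} = \left(34 - 54\right)^{2} = \left(-20\right)^{2} = 400$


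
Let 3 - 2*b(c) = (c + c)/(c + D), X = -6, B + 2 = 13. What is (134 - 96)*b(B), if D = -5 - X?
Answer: 133/6 ≈ 22.167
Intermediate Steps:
B = 11 (B = -2 + 13 = 11)
D = 1 (D = -5 - 1*(-6) = -5 + 6 = 1)
b(c) = 3/2 - c/(1 + c) (b(c) = 3/2 - (c + c)/(2*(c + 1)) = 3/2 - 2*c/(2*(1 + c)) = 3/2 - c/(1 + c))
(134 - 96)*b(B) = (134 - 96)*((3 + 11)/(2*(1 + 11))) = 38*((½)*14/12) = 38*((½)*(1/12)*14) = 38*(7/12) = 133/6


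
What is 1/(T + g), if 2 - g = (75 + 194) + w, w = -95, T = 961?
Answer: 1/789 ≈ 0.0012674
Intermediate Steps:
g = -172 (g = 2 - ((75 + 194) - 95) = 2 - (269 - 95) = 2 - 1*174 = 2 - 174 = -172)
1/(T + g) = 1/(961 - 172) = 1/789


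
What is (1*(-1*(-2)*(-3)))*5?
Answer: -30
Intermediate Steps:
(1*(-1*(-2)*(-3)))*5 = (1*(2*(-3)))*5 = (1*(-6))*5 = -6*5 = -30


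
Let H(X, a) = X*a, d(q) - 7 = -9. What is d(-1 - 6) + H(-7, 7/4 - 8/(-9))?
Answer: -737/36 ≈ -20.472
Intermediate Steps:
d(q) = -2 (d(q) = 7 - 9 = -2)
d(-1 - 6) + H(-7, 7/4 - 8/(-9)) = -2 - 7*(7/4 - 8/(-9)) = -2 - 7*(7*(¼) - 8*(-⅑)) = -2 - 7*(7/4 + 8/9) = -2 - 7*95/36 = -2 - 665/36 = -737/36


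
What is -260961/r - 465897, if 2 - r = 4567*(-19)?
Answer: -13476157712/28925 ≈ -4.6590e+5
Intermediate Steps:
r = 86775 (r = 2 - 4567*(-19) = 2 - 1*(-86773) = 2 + 86773 = 86775)
-260961/r - 465897 = -260961/86775 - 465897 = -260961*1/86775 - 465897 = -86987/28925 - 465897 = -13476157712/28925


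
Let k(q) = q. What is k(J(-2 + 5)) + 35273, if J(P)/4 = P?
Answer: 35285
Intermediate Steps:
J(P) = 4*P
k(J(-2 + 5)) + 35273 = 4*(-2 + 5) + 35273 = 4*3 + 35273 = 12 + 35273 = 35285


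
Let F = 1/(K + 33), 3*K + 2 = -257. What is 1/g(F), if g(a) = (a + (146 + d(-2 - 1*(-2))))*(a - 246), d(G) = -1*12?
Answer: -25600/843824631 ≈ -3.0338e-5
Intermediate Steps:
K = -259/3 (K = -2/3 + (1/3)*(-257) = -2/3 - 257/3 = -259/3 ≈ -86.333)
d(G) = -12
F = -3/160 (F = 1/(-259/3 + 33) = 1/(-160/3) = -3/160 ≈ -0.018750)
g(a) = (-246 + a)*(134 + a) (g(a) = (a + (146 - 12))*(a - 246) = (a + 134)*(-246 + a) = (134 + a)*(-246 + a) = (-246 + a)*(134 + a))
1/g(F) = 1/(-32964 + (-3/160)**2 - 112*(-3/160)) = 1/(-32964 + 9/25600 + 21/10) = 1/(-843824631/25600) = -25600/843824631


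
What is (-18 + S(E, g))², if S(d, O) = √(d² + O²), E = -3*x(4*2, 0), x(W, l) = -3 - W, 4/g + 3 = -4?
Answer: (126 - √53377)²/49 ≈ 225.15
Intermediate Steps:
g = -4/7 (g = 4/(-3 - 4) = 4/(-7) = 4*(-⅐) = -4/7 ≈ -0.57143)
E = 33 (E = -3*(-3 - 4*2) = -3*(-3 - 1*8) = -3*(-3 - 8) = -3*(-11) = 33)
S(d, O) = √(O² + d²)
(-18 + S(E, g))² = (-18 + √((-4/7)² + 33²))² = (-18 + √(16/49 + 1089))² = (-18 + √(53377/49))² = (-18 + √53377/7)²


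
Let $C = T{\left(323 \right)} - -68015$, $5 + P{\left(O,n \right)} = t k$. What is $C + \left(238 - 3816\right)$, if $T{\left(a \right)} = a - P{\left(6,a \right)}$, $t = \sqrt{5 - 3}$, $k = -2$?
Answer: $64765 + 2 \sqrt{2} \approx 64768.0$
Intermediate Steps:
$t = \sqrt{2} \approx 1.4142$
$P{\left(O,n \right)} = -5 - 2 \sqrt{2}$ ($P{\left(O,n \right)} = -5 + \sqrt{2} \left(-2\right) = -5 - 2 \sqrt{2}$)
$T{\left(a \right)} = 5 + a + 2 \sqrt{2}$ ($T{\left(a \right)} = a - \left(-5 - 2 \sqrt{2}\right) = a + \left(5 + 2 \sqrt{2}\right) = 5 + a + 2 \sqrt{2}$)
$C = 68343 + 2 \sqrt{2}$ ($C = \left(5 + 323 + 2 \sqrt{2}\right) - -68015 = \left(328 + 2 \sqrt{2}\right) + 68015 = 68343 + 2 \sqrt{2} \approx 68346.0$)
$C + \left(238 - 3816\right) = \left(68343 + 2 \sqrt{2}\right) + \left(238 - 3816\right) = \left(68343 + 2 \sqrt{2}\right) - 3578 = 64765 + 2 \sqrt{2}$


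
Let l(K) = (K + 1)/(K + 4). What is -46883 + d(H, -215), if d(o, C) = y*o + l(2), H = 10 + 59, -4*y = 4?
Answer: -93903/2 ≈ -46952.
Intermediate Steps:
y = -1 (y = -¼*4 = -1)
l(K) = (1 + K)/(4 + K)
H = 69
d(o, C) = ½ - o (d(o, C) = -o + (1 + 2)/(4 + 2) = -o + 3/6 = -o + (⅙)*3 = -o + ½ = ½ - o)
-46883 + d(H, -215) = -46883 + (½ - 1*69) = -46883 + (½ - 69) = -46883 - 137/2 = -93903/2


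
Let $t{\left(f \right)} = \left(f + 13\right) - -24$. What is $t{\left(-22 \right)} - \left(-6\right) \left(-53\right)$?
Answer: $-303$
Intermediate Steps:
$t{\left(f \right)} = 37 + f$ ($t{\left(f \right)} = \left(13 + f\right) + 24 = 37 + f$)
$t{\left(-22 \right)} - \left(-6\right) \left(-53\right) = \left(37 - 22\right) - \left(-6\right) \left(-53\right) = 15 - 318 = -303$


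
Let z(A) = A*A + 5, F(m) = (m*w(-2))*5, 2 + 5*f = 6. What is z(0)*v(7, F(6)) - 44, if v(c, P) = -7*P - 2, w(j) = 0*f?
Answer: -54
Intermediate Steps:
f = ⅘ (f = -⅖ + (⅕)*6 = -⅖ + 6/5 = ⅘ ≈ 0.80000)
w(j) = 0 (w(j) = 0*(⅘) = 0)
F(m) = 0 (F(m) = (m*0)*5 = 0*5 = 0)
v(c, P) = -2 - 7*P
z(A) = 5 + A² (z(A) = A² + 5 = 5 + A²)
z(0)*v(7, F(6)) - 44 = (5 + 0²)*(-2 - 7*0) - 44 = (5 + 0)*(-2 + 0) - 44 = 5*(-2) - 44 = -10 - 44 = -54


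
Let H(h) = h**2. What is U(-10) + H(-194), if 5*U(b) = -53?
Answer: 188127/5 ≈ 37625.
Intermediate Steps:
U(b) = -53/5 (U(b) = (1/5)*(-53) = -53/5)
U(-10) + H(-194) = -53/5 + (-194)**2 = -53/5 + 37636 = 188127/5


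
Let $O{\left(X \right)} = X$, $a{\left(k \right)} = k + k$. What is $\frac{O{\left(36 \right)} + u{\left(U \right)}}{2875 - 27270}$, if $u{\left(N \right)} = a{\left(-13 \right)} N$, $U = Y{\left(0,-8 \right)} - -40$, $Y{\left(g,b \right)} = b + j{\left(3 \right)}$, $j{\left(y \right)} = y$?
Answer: $\frac{874}{24395} \approx 0.035827$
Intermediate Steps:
$a{\left(k \right)} = 2 k$
$Y{\left(g,b \right)} = 3 + b$ ($Y{\left(g,b \right)} = b + 3 = 3 + b$)
$U = 35$ ($U = \left(3 - 8\right) - -40 = -5 + 40 = 35$)
$u{\left(N \right)} = - 26 N$ ($u{\left(N \right)} = 2 \left(-13\right) N = - 26 N$)
$\frac{O{\left(36 \right)} + u{\left(U \right)}}{2875 - 27270} = \frac{36 - 910}{2875 - 27270} = \frac{36 - 910}{-24395} = \left(-874\right) \left(- \frac{1}{24395}\right) = \frac{874}{24395}$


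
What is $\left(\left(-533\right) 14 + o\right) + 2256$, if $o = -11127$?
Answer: $-16333$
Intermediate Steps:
$\left(\left(-533\right) 14 + o\right) + 2256 = \left(\left(-533\right) 14 - 11127\right) + 2256 = \left(-7462 - 11127\right) + 2256 = -18589 + 2256 = -16333$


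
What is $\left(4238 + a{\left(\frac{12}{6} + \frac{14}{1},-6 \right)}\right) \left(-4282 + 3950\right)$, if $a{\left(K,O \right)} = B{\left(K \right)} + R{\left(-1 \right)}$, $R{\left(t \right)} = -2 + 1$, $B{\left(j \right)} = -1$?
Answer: $-1406352$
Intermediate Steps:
$R{\left(t \right)} = -1$
$a{\left(K,O \right)} = -2$ ($a{\left(K,O \right)} = -1 - 1 = -2$)
$\left(4238 + a{\left(\frac{12}{6} + \frac{14}{1},-6 \right)}\right) \left(-4282 + 3950\right) = \left(4238 - 2\right) \left(-4282 + 3950\right) = 4236 \left(-332\right) = -1406352$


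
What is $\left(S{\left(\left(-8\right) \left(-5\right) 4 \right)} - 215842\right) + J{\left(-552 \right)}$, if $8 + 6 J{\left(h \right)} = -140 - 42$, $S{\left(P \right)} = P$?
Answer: $- \frac{647141}{3} \approx -2.1571 \cdot 10^{5}$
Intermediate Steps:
$J{\left(h \right)} = - \frac{95}{3}$ ($J{\left(h \right)} = - \frac{4}{3} + \frac{-140 - 42}{6} = - \frac{4}{3} + \frac{1}{6} \left(-182\right) = - \frac{4}{3} - \frac{91}{3} = - \frac{95}{3}$)
$\left(S{\left(\left(-8\right) \left(-5\right) 4 \right)} - 215842\right) + J{\left(-552 \right)} = \left(\left(-8\right) \left(-5\right) 4 - 215842\right) - \frac{95}{3} = \left(40 \cdot 4 - 215842\right) - \frac{95}{3} = \left(160 - 215842\right) - \frac{95}{3} = -215682 - \frac{95}{3} = - \frac{647141}{3}$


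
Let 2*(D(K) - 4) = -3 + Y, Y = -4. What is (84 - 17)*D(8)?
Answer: 67/2 ≈ 33.500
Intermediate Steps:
D(K) = 1/2 (D(K) = 4 + (-3 - 4)/2 = 4 + (1/2)*(-7) = 4 - 7/2 = 1/2)
(84 - 17)*D(8) = (84 - 17)*(1/2) = 67*(1/2) = 67/2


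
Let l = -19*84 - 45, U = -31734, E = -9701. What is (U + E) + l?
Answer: -43076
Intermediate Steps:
l = -1641 (l = -1596 - 45 = -1641)
(U + E) + l = (-31734 - 9701) - 1641 = -41435 - 1641 = -43076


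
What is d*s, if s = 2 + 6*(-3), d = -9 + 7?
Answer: 32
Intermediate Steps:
d = -2
s = -16 (s = 2 - 18 = -16)
d*s = -2*(-16) = 32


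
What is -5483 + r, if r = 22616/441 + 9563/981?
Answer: -260628596/48069 ≈ -5422.0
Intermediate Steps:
r = 2933731/48069 (r = 22616*(1/441) + 9563*(1/981) = 22616/441 + 9563/981 = 2933731/48069 ≈ 61.032)
-5483 + r = -5483 + 2933731/48069 = -260628596/48069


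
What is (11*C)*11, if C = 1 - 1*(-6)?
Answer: 847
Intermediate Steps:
C = 7 (C = 1 + 6 = 7)
(11*C)*11 = (11*7)*11 = 77*11 = 847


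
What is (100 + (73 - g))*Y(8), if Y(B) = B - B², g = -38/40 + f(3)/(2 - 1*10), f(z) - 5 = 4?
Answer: -49021/5 ≈ -9804.2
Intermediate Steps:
f(z) = 9 (f(z) = 5 + 4 = 9)
g = -83/40 (g = -38/40 + 9/(2 - 1*10) = -38*1/40 + 9/(2 - 10) = -19/20 + 9/(-8) = -19/20 + 9*(-⅛) = -19/20 - 9/8 = -83/40 ≈ -2.0750)
(100 + (73 - g))*Y(8) = (100 + (73 - 1*(-83/40)))*(8*(1 - 1*8)) = (100 + (73 + 83/40))*(8*(1 - 8)) = (100 + 3003/40)*(8*(-7)) = (7003/40)*(-56) = -49021/5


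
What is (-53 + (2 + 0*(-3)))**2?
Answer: 2601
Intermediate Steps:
(-53 + (2 + 0*(-3)))**2 = (-53 + (2 + 0))**2 = (-53 + 2)**2 = (-51)**2 = 2601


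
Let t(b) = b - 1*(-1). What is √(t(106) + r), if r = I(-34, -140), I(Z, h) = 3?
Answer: √110 ≈ 10.488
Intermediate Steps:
t(b) = 1 + b (t(b) = b + 1 = 1 + b)
r = 3
√(t(106) + r) = √((1 + 106) + 3) = √(107 + 3) = √110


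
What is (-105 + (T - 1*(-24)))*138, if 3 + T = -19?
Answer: -14214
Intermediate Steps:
T = -22 (T = -3 - 19 = -22)
(-105 + (T - 1*(-24)))*138 = (-105 + (-22 - 1*(-24)))*138 = (-105 + (-22 + 24))*138 = (-105 + 2)*138 = -103*138 = -14214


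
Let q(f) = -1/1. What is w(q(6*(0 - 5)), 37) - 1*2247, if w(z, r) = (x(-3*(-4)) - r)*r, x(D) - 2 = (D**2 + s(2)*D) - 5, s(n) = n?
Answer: 2489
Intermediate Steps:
x(D) = -3 + D**2 + 2*D (x(D) = 2 + ((D**2 + 2*D) - 5) = 2 + (-5 + D**2 + 2*D) = -3 + D**2 + 2*D)
q(f) = -1 (q(f) = -1*1 = -1)
w(z, r) = r*(165 - r) (w(z, r) = ((-3 + (-3*(-4))**2 + 2*(-3*(-4))) - r)*r = ((-3 + 12**2 + 2*12) - r)*r = ((-3 + 144 + 24) - r)*r = (165 - r)*r = r*(165 - r))
w(q(6*(0 - 5)), 37) - 1*2247 = 37*(165 - 1*37) - 1*2247 = 37*(165 - 37) - 2247 = 37*128 - 2247 = 4736 - 2247 = 2489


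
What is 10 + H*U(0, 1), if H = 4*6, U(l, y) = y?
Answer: 34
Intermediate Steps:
H = 24
10 + H*U(0, 1) = 10 + 24*1 = 10 + 24 = 34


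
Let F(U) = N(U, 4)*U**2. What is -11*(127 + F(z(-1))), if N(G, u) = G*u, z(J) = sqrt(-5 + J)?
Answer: -1397 + 264*I*sqrt(6) ≈ -1397.0 + 646.67*I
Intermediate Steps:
F(U) = 4*U**3 (F(U) = (U*4)*U**2 = (4*U)*U**2 = 4*U**3)
-11*(127 + F(z(-1))) = -11*(127 + 4*(sqrt(-5 - 1))**3) = -11*(127 + 4*(sqrt(-6))**3) = -11*(127 + 4*(I*sqrt(6))**3) = -11*(127 + 4*(-6*I*sqrt(6))) = -11*(127 - 24*I*sqrt(6)) = -1397 + 264*I*sqrt(6)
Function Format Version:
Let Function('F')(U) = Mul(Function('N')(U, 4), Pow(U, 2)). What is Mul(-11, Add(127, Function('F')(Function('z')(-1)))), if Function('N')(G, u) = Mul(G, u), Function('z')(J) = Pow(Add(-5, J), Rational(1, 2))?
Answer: Add(-1397, Mul(264, I, Pow(6, Rational(1, 2)))) ≈ Add(-1397.0, Mul(646.67, I))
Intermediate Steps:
Function('F')(U) = Mul(4, Pow(U, 3)) (Function('F')(U) = Mul(Mul(U, 4), Pow(U, 2)) = Mul(Mul(4, U), Pow(U, 2)) = Mul(4, Pow(U, 3)))
Mul(-11, Add(127, Function('F')(Function('z')(-1)))) = Mul(-11, Add(127, Mul(4, Pow(Pow(Add(-5, -1), Rational(1, 2)), 3)))) = Mul(-11, Add(127, Mul(4, Pow(Pow(-6, Rational(1, 2)), 3)))) = Mul(-11, Add(127, Mul(4, Pow(Mul(I, Pow(6, Rational(1, 2))), 3)))) = Mul(-11, Add(127, Mul(4, Mul(-6, I, Pow(6, Rational(1, 2)))))) = Mul(-11, Add(127, Mul(-24, I, Pow(6, Rational(1, 2))))) = Add(-1397, Mul(264, I, Pow(6, Rational(1, 2))))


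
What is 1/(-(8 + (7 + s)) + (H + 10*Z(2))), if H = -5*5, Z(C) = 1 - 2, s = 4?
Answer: -1/54 ≈ -0.018519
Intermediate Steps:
Z(C) = -1
H = -25
1/(-(8 + (7 + s)) + (H + 10*Z(2))) = 1/(-(8 + (7 + 4)) + (-25 + 10*(-1))) = 1/(-(8 + 11) + (-25 - 10)) = 1/(-1*19 - 35) = 1/(-19 - 35) = 1/(-54) = -1/54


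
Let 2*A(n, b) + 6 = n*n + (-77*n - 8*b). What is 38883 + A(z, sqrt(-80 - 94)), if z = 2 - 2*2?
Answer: 38959 - 4*I*sqrt(174) ≈ 38959.0 - 52.764*I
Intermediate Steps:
z = -2 (z = 2 - 4 = -2)
A(n, b) = -3 + n**2/2 - 4*b - 77*n/2 (A(n, b) = -3 + (n*n + (-77*n - 8*b))/2 = -3 + (n**2 + (-77*n - 8*b))/2 = -3 + (n**2 - 77*n - 8*b)/2 = -3 + (n**2/2 - 4*b - 77*n/2) = -3 + n**2/2 - 4*b - 77*n/2)
38883 + A(z, sqrt(-80 - 94)) = 38883 + (-3 + (1/2)*(-2)**2 - 4*sqrt(-80 - 94) - 77/2*(-2)) = 38883 + (-3 + (1/2)*4 - 4*I*sqrt(174) + 77) = 38883 + (-3 + 2 - 4*I*sqrt(174) + 77) = 38883 + (76 - 4*I*sqrt(174)) = 38959 - 4*I*sqrt(174)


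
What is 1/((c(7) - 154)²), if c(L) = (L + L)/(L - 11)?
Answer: 4/99225 ≈ 4.0312e-5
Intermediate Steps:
c(L) = 2*L/(-11 + L) (c(L) = (2*L)/(-11 + L) = 2*L/(-11 + L))
1/((c(7) - 154)²) = 1/((2*7/(-11 + 7) - 154)²) = 1/((2*7/(-4) - 154)²) = 1/((2*7*(-¼) - 154)²) = 1/((-7/2 - 154)²) = 1/((-315/2)²) = 1/(99225/4) = 4/99225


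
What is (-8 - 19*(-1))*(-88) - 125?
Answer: -1093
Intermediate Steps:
(-8 - 19*(-1))*(-88) - 125 = (-8 - 1*(-19))*(-88) - 125 = (-8 + 19)*(-88) - 125 = 11*(-88) - 125 = -968 - 125 = -1093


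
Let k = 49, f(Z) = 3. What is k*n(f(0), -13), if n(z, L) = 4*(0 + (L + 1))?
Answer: -2352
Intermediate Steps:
n(z, L) = 4 + 4*L (n(z, L) = 4*(0 + (1 + L)) = 4*(1 + L) = 4 + 4*L)
k*n(f(0), -13) = 49*(4 + 4*(-13)) = 49*(4 - 52) = 49*(-48) = -2352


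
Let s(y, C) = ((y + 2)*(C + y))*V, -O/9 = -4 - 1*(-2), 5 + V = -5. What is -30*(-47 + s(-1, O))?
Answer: 6510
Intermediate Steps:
V = -10 (V = -5 - 5 = -10)
O = 18 (O = -9*(-4 - 1*(-2)) = -9*(-4 + 2) = -9*(-2) = 18)
s(y, C) = -10*(2 + y)*(C + y) (s(y, C) = ((y + 2)*(C + y))*(-10) = ((2 + y)*(C + y))*(-10) = -10*(2 + y)*(C + y))
-30*(-47 + s(-1, O)) = -30*(-47 + (-20*18 - 20*(-1) - 10*(-1)² - 10*18*(-1))) = -30*(-47 + (-360 + 20 - 10*1 + 180)) = -30*(-47 + (-360 + 20 - 10 + 180)) = -30*(-47 - 170) = -30*(-217) = 6510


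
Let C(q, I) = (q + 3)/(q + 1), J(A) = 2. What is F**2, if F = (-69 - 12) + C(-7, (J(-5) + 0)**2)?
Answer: 58081/9 ≈ 6453.4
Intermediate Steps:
C(q, I) = (3 + q)/(1 + q)
F = -241/3 (F = (-69 - 12) + (3 - 7)/(1 - 7) = -81 - 4/(-6) = -81 - 1/6*(-4) = -81 + 2/3 = -241/3 ≈ -80.333)
F**2 = (-241/3)**2 = 58081/9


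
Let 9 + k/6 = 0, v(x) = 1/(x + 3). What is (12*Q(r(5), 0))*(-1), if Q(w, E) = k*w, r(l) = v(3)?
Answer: 108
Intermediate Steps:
v(x) = 1/(3 + x)
k = -54 (k = -54 + 6*0 = -54 + 0 = -54)
r(l) = ⅙ (r(l) = 1/(3 + 3) = 1/6 = ⅙)
Q(w, E) = -54*w
(12*Q(r(5), 0))*(-1) = (12*(-54*⅙))*(-1) = (12*(-9))*(-1) = -108*(-1) = 108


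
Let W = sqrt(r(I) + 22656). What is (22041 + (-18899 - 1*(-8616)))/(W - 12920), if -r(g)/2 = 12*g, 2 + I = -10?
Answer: -9494585/10431466 - 5879*sqrt(1434)/20862932 ≈ -0.92086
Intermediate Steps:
I = -12 (I = -2 - 10 = -12)
r(g) = -24*g
W = 4*sqrt(1434) (W = sqrt(-24*(-12) + 22656) = sqrt(288 + 22656) = sqrt(22944) = 4*sqrt(1434) ≈ 151.47)
(22041 + (-18899 - 1*(-8616)))/(W - 12920) = (22041 + (-18899 - 1*(-8616)))/(4*sqrt(1434) - 12920) = (22041 + (-18899 + 8616))/(-12920 + 4*sqrt(1434)) = (22041 - 10283)/(-12920 + 4*sqrt(1434)) = 11758/(-12920 + 4*sqrt(1434))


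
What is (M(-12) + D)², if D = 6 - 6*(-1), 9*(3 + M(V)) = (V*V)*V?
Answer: 33489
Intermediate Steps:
M(V) = -3 + V³/9 (M(V) = -3 + ((V*V)*V)/9 = -3 + (V²*V)/9 = -3 + V³/9)
D = 12 (D = 6 + 6 = 12)
(M(-12) + D)² = ((-3 + (⅑)*(-12)³) + 12)² = ((-3 + (⅑)*(-1728)) + 12)² = ((-3 - 192) + 12)² = (-195 + 12)² = (-183)² = 33489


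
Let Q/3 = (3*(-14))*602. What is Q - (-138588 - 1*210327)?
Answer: 273063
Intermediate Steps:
Q = -75852 (Q = 3*((3*(-14))*602) = 3*(-42*602) = 3*(-25284) = -75852)
Q - (-138588 - 1*210327) = -75852 - (-138588 - 1*210327) = -75852 - (-138588 - 210327) = -75852 - 1*(-348915) = -75852 + 348915 = 273063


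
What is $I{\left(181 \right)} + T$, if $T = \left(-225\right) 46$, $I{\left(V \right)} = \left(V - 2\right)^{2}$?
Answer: $21691$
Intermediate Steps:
$I{\left(V \right)} = \left(-2 + V\right)^{2}$
$T = -10350$
$I{\left(181 \right)} + T = \left(-2 + 181\right)^{2} - 10350 = 179^{2} - 10350 = 32041 - 10350 = 21691$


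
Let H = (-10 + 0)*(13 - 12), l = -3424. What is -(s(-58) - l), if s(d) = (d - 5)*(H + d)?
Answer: -7708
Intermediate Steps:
H = -10 (H = -10*1 = -10)
s(d) = (-10 + d)*(-5 + d) (s(d) = (d - 5)*(-10 + d) = (-5 + d)*(-10 + d) = (-10 + d)*(-5 + d))
-(s(-58) - l) = -((50 + (-58)² - 15*(-58)) - 1*(-3424)) = -((50 + 3364 + 870) + 3424) = -(4284 + 3424) = -1*7708 = -7708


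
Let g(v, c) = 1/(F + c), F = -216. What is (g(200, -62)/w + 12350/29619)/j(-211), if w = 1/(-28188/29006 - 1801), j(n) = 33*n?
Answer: -823856007043/831513739745898 ≈ -0.00099079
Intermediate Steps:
g(v, c) = 1/(-216 + c)
w = -14503/26133997 (w = 1/(-28188*1/29006 - 1801) = 1/(-14094/14503 - 1801) = 1/(-26133997/14503) = -14503/26133997 ≈ -0.00055495)
(g(200, -62)/w + 12350/29619)/j(-211) = (1/((-216 - 62)*(-14503/26133997)) + 12350/29619)/((33*(-211))) = (-26133997/14503/(-278) + 12350*(1/29619))/(-6963) = (-1/278*(-26133997/14503) + 12350/29619)*(-1/6963) = (26133997/4031834 + 12350/29619)*(-1/6963) = (823856007043/119418891246)*(-1/6963) = -823856007043/831513739745898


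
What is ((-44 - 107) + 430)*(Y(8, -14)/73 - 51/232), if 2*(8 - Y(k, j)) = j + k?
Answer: -326709/16936 ≈ -19.291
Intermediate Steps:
Y(k, j) = 8 - j/2 - k/2 (Y(k, j) = 8 - (j + k)/2 = 8 + (-j/2 - k/2) = 8 - j/2 - k/2)
((-44 - 107) + 430)*(Y(8, -14)/73 - 51/232) = ((-44 - 107) + 430)*((8 - ½*(-14) - ½*8)/73 - 51/232) = (-151 + 430)*((8 + 7 - 4)*(1/73) - 51*1/232) = 279*(11*(1/73) - 51/232) = 279*(11/73 - 51/232) = 279*(-1171/16936) = -326709/16936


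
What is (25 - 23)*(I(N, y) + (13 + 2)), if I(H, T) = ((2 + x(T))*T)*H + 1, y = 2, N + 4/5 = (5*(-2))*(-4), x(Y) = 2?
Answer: 3296/5 ≈ 659.20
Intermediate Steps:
N = 196/5 (N = -4/5 + (5*(-2))*(-4) = -4/5 - 10*(-4) = -4/5 + 40 = 196/5 ≈ 39.200)
I(H, T) = 1 + 4*H*T (I(H, T) = ((2 + 2)*T)*H + 1 = (4*T)*H + 1 = 4*H*T + 1 = 1 + 4*H*T)
(25 - 23)*(I(N, y) + (13 + 2)) = (25 - 23)*((1 + 4*(196/5)*2) + (13 + 2)) = 2*((1 + 1568/5) + 15) = 2*(1573/5 + 15) = 2*(1648/5) = 3296/5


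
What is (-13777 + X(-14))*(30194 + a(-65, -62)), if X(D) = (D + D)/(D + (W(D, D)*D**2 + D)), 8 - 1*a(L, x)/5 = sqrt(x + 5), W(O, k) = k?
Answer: -13745605916/33 + 6819610*I*sqrt(57)/99 ≈ -4.1653e+8 + 5.2007e+5*I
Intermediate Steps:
a(L, x) = 40 - 5*sqrt(5 + x) (a(L, x) = 40 - 5*sqrt(x + 5) = 40 - 5*sqrt(5 + x))
X(D) = 2*D/(D**3 + 2*D) (X(D) = (D + D)/(D + (D*D**2 + D)) = (2*D)/(D + (D**3 + D)) = (2*D)/(D + (D + D**3)) = (2*D)/(D**3 + 2*D) = 2*D/(D**3 + 2*D))
(-13777 + X(-14))*(30194 + a(-65, -62)) = (-13777 + 2/(2 + (-14)**2))*(30194 + (40 - 5*sqrt(5 - 62))) = (-13777 + 2/(2 + 196))*(30194 + (40 - 5*I*sqrt(57))) = (-13777 + 2/198)*(30194 + (40 - 5*I*sqrt(57))) = (-13777 + 2*(1/198))*(30194 + (40 - 5*I*sqrt(57))) = (-13777 + 1/99)*(30234 - 5*I*sqrt(57)) = -1363922*(30234 - 5*I*sqrt(57))/99 = -13745605916/33 + 6819610*I*sqrt(57)/99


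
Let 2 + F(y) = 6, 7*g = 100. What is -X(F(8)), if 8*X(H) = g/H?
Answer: -25/56 ≈ -0.44643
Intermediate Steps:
g = 100/7 (g = (⅐)*100 = 100/7 ≈ 14.286)
F(y) = 4 (F(y) = -2 + 6 = 4)
X(H) = 25/(14*H) (X(H) = (100/(7*H))/8 = 25/(14*H))
-X(F(8)) = -25/(14*4) = -1*25/56 = -25/56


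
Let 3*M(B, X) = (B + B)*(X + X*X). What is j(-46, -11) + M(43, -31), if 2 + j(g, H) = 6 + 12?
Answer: 26676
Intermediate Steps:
M(B, X) = 2*B*(X + X²)/3 (M(B, X) = ((B + B)*(X + X*X))/3 = ((2*B)*(X + X²))/3 = (2*B*(X + X²))/3 = 2*B*(X + X²)/3)
j(g, H) = 16 (j(g, H) = -2 + (6 + 12) = -2 + 18 = 16)
j(-46, -11) + M(43, -31) = 16 + (⅔)*43*(-31)*(1 - 31) = 16 + (⅔)*43*(-31)*(-30) = 16 + 26660 = 26676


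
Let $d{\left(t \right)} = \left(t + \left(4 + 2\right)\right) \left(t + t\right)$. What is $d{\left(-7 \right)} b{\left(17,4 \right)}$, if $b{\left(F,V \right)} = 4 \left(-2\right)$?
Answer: $-112$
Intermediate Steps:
$b{\left(F,V \right)} = -8$
$d{\left(t \right)} = 2 t \left(6 + t\right)$ ($d{\left(t \right)} = \left(t + 6\right) 2 t = \left(6 + t\right) 2 t = 2 t \left(6 + t\right)$)
$d{\left(-7 \right)} b{\left(17,4 \right)} = 2 \left(-7\right) \left(6 - 7\right) \left(-8\right) = 2 \left(-7\right) \left(-1\right) \left(-8\right) = 14 \left(-8\right) = -112$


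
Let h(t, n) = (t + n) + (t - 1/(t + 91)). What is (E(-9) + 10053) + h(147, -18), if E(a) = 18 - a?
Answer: 2464727/238 ≈ 10356.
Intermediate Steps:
h(t, n) = n - 1/(91 + t) + 2*t (h(t, n) = (n + t) + (t - 1/(91 + t)) = n - 1/(91 + t) + 2*t)
(E(-9) + 10053) + h(147, -18) = ((18 - 1*(-9)) + 10053) + (-1 + 2*147² + 91*(-18) + 182*147 - 18*147)/(91 + 147) = ((18 + 9) + 10053) + (-1 + 2*21609 - 1638 + 26754 - 2646)/238 = (27 + 10053) + (-1 + 43218 - 1638 + 26754 - 2646)/238 = 10080 + (1/238)*65687 = 10080 + 65687/238 = 2464727/238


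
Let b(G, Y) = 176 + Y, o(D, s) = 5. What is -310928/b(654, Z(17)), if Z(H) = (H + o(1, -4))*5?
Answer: -155464/143 ≈ -1087.2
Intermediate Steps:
Z(H) = 25 + 5*H (Z(H) = (H + 5)*5 = (5 + H)*5 = 25 + 5*H)
-310928/b(654, Z(17)) = -310928/(176 + (25 + 5*17)) = -310928/(176 + (25 + 85)) = -310928/(176 + 110) = -310928/286 = -310928*1/286 = -155464/143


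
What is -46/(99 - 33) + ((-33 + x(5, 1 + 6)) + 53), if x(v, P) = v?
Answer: 802/33 ≈ 24.303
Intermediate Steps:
-46/(99 - 33) + ((-33 + x(5, 1 + 6)) + 53) = -46/(99 - 33) + ((-33 + 5) + 53) = -46/66 + (-28 + 53) = (1/66)*(-46) + 25 = -23/33 + 25 = 802/33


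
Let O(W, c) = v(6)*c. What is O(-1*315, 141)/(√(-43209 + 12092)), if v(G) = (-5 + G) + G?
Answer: -987*I*√37/1073 ≈ -5.5952*I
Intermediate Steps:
v(G) = -5 + 2*G
O(W, c) = 7*c (O(W, c) = (-5 + 2*6)*c = (-5 + 12)*c = 7*c)
O(-1*315, 141)/(√(-43209 + 12092)) = (7*141)/(√(-43209 + 12092)) = 987/(√(-31117)) = 987/((29*I*√37)) = 987*(-I*√37/1073) = -987*I*√37/1073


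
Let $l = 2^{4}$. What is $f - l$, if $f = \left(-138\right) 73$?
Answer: $-10090$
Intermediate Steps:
$f = -10074$
$l = 16$
$f - l = -10074 - 16 = -10090$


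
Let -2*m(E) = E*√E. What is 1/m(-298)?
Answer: -I*√298/44402 ≈ -0.00038878*I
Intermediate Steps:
m(E) = -E^(3/2)/2 (m(E) = -E*√E/2 = -E^(3/2)/2)
1/m(-298) = 1/(-(-149)*I*√298) = 1/(149*I*√298) = -I*√298/44402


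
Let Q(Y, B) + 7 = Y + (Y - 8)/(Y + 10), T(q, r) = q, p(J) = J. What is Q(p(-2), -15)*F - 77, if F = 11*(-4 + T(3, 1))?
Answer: 143/4 ≈ 35.750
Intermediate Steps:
Q(Y, B) = -7 + Y + (-8 + Y)/(10 + Y) (Q(Y, B) = -7 + (Y + (Y - 8)/(Y + 10)) = -7 + (Y + (-8 + Y)/(10 + Y)) = -7 + Y + (-8 + Y)/(10 + Y))
F = -11 (F = 11*(-4 + 3) = 11*(-1) = -11)
Q(p(-2), -15)*F - 77 = ((-78 + (-2)² + 4*(-2))/(10 - 2))*(-11) - 77 = ((-78 + 4 - 8)/8)*(-11) - 77 = ((⅛)*(-82))*(-11) - 77 = -41/4*(-11) - 77 = 451/4 - 77 = 143/4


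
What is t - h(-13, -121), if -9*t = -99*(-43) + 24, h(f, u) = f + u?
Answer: -1025/3 ≈ -341.67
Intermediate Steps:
t = -1427/3 (t = -(-99*(-43) + 24)/9 = -(4257 + 24)/9 = -1/9*4281 = -1427/3 ≈ -475.67)
t - h(-13, -121) = -1427/3 - (-13 - 121) = -1427/3 - 1*(-134) = -1427/3 + 134 = -1025/3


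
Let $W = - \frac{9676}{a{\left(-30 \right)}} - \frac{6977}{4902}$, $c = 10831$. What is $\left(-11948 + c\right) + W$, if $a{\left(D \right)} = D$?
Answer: $- \frac{6502421}{8170} \approx -795.89$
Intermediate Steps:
$W = \frac{2623469}{8170}$ ($W = - \frac{9676}{-30} - \frac{6977}{4902} = \left(-9676\right) \left(- \frac{1}{30}\right) - \frac{6977}{4902} = \frac{4838}{15} - \frac{6977}{4902} = \frac{2623469}{8170} \approx 321.11$)
$\left(-11948 + c\right) + W = \left(-11948 + 10831\right) + \frac{2623469}{8170} = -1117 + \frac{2623469}{8170} = - \frac{6502421}{8170}$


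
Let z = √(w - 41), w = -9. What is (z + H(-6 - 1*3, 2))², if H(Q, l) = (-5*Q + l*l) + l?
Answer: 2551 + 510*I*√2 ≈ 2551.0 + 721.25*I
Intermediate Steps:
H(Q, l) = l + l² - 5*Q (H(Q, l) = (-5*Q + l²) + l = (l² - 5*Q) + l = l + l² - 5*Q)
z = 5*I*√2 (z = √(-9 - 41) = √(-50) = 5*I*√2 ≈ 7.0711*I)
(z + H(-6 - 1*3, 2))² = (5*I*√2 + (2 + 2² - 5*(-6 - 1*3)))² = (5*I*√2 + (2 + 4 - 5*(-6 - 3)))² = (5*I*√2 + (2 + 4 - 5*(-9)))² = (5*I*√2 + (2 + 4 + 45))² = (5*I*√2 + 51)² = (51 + 5*I*√2)²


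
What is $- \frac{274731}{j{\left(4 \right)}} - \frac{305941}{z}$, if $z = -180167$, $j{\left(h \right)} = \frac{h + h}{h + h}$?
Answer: $- \frac{49497154136}{180167} \approx -2.7473 \cdot 10^{5}$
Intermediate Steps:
$j{\left(h \right)} = 1$ ($j{\left(h \right)} = \frac{2 h}{2 h} = 2 h \frac{1}{2 h} = 1$)
$- \frac{274731}{j{\left(4 \right)}} - \frac{305941}{z} = - \frac{274731}{1} - \frac{305941}{-180167} = \left(-274731\right) 1 - - \frac{305941}{180167} = -274731 + \frac{305941}{180167} = - \frac{49497154136}{180167}$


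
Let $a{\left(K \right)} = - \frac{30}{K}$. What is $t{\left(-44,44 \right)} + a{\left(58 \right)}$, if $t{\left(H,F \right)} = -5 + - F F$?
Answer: $- \frac{56304}{29} \approx -1941.5$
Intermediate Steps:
$t{\left(H,F \right)} = -5 - F^{2}$
$t{\left(-44,44 \right)} + a{\left(58 \right)} = \left(-5 - 44^{2}\right) - \frac{30}{58} = \left(-5 - 1936\right) - \frac{15}{29} = -1941 - \frac{15}{29} = - \frac{56304}{29}$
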